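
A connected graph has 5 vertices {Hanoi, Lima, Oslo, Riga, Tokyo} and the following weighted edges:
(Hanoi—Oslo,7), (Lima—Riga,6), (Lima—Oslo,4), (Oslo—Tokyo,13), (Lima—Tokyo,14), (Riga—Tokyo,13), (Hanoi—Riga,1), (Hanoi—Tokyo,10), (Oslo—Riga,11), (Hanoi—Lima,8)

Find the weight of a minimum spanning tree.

Prim, starting at Hanoi.
Step 1: cheapest edge leaving the tree is Hanoi—Riga (1); add Riga.
Step 2: cheapest edge leaving the tree is Lima—Riga (6); add Lima.
Step 3: cheapest edge leaving the tree is Lima—Oslo (4); add Oslo.
Step 4: cheapest edge leaving the tree is Hanoi—Tokyo (10); add Tokyo.
MST edges: Hanoi—Riga, Lima—Riga, Lima—Oslo, Hanoi—Tokyo; total weight 1+6+4+10 = 21.

21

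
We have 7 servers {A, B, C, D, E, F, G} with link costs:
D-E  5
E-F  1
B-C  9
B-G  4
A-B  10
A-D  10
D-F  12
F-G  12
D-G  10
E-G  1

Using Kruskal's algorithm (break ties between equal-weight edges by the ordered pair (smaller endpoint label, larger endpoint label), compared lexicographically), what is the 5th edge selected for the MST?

Sort edges by weight, then run Kruskal:
E-F (1): add. Components now {A} {B} {C} {D} {E,F} {G}
E-G (1): add. Components now {A} {B} {C} {D} {E,F,G}
B-G (4): add. Components now {A} {B,E,F,G} {C} {D}
D-E (5): add. Components now {A} {B,D,E,F,G} {C}
B-C (9): add. Components now {A} {B,C,D,E,F,G}
A-B (10): add. Components now {A,B,C,D,E,F,G}
The 5th edge added is B-C.

B-C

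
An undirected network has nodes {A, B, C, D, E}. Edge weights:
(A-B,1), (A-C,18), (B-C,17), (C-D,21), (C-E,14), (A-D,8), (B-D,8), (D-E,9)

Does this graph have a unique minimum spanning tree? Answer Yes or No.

No

Kruskal's algorithm — process edges by increasing weight (ties by edge label):
A-B (1): add. Components now {A,B} {C} {D} {E}
A-D (8): add. Components now {A,B,D} {C} {E}
B-D (8): skip — B and D already connected.
D-E (9): add. Components now {A,B,D,E} {C}
C-E (14): add. Components now {A,B,C,D,E}
Non-tree edge B-D has weight 8, equal to the heaviest edge on its tree cycle — swapping gives another MST of the same weight. Not unique.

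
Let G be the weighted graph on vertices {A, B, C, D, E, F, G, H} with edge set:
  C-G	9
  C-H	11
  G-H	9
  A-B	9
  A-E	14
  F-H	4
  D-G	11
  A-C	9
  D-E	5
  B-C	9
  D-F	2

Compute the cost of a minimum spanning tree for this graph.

Prim, starting at A.
Step 1: frontier [A-B 9, A-C 9, A-E 14] → take A-B (9); add B.
Step 2: frontier [A-C 9, A-E 14, B-C 9] → take A-C (9); add C.
Step 3: frontier [A-E 14, C-G 9, C-H 11] → take C-G (9); add G.
Step 4: frontier [A-E 14, C-H 11, G-H 9, D-G 11] → take G-H (9); add H.
Step 5: frontier [A-E 14, D-G 11, F-H 4] → take F-H (4); add F.
Step 6: frontier [A-E 14, D-F 2, D-G 11] → take D-F (2); add D.
Step 7: frontier [A-E 14, D-E 5] → take D-E (5); add E.
MST edges: A-B, A-C, C-G, G-H, F-H, D-F, D-E; total weight 9+9+9+9+4+2+5 = 47.

47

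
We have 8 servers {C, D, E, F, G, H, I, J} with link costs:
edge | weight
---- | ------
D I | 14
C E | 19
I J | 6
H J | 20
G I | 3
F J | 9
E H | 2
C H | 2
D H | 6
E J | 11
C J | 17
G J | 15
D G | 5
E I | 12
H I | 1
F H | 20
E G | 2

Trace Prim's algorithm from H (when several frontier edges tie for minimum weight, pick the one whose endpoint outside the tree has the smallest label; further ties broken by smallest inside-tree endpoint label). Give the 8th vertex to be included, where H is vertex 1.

F

Prim's algorithm from H:
Step 1: cheapest edge leaving the tree is H I (1); add I.
Step 2: cheapest edge leaving the tree is C H (2); add C.
Step 3: cheapest edge leaving the tree is E H (2); add E.
Step 4: cheapest edge leaving the tree is E G (2); add G.
Step 5: cheapest edge leaving the tree is D G (5); add D.
Step 6: cheapest edge leaving the tree is I J (6); add J.
Step 7: cheapest edge leaving the tree is F J (9); add F.
Vertex order: H, I, C, E, G, D, J, F. The 8th vertex is F.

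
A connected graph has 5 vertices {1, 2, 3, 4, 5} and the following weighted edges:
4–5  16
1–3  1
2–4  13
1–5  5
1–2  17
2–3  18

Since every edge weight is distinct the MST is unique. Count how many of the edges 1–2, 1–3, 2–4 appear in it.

Sort edges by weight, then run Kruskal:
1–3 (1): add — endpoints in different components.
1–5 (5): add — endpoints in different components.
2–4 (13): add — endpoints in different components.
4–5 (16): add — endpoints in different components.
MST edge set: {1–3, 1–5, 2–4, 4–5}.
Of the listed edges, {1–3, 2–4} are in the MST → 2.

2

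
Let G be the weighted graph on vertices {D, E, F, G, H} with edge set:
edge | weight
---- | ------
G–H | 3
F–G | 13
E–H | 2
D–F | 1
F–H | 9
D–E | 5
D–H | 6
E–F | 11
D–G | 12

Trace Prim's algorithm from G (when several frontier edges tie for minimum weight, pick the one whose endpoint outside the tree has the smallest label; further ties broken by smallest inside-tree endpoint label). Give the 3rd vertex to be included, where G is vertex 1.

Prim's algorithm from G:
Step 1: cheapest edge leaving the tree is G–H (3); add H.
Step 2: cheapest edge leaving the tree is E–H (2); add E.
Step 3: cheapest edge leaving the tree is D–E (5); add D.
Step 4: cheapest edge leaving the tree is D–F (1); add F.
Vertex order: G, H, E, D, F. The 3rd vertex is E.

E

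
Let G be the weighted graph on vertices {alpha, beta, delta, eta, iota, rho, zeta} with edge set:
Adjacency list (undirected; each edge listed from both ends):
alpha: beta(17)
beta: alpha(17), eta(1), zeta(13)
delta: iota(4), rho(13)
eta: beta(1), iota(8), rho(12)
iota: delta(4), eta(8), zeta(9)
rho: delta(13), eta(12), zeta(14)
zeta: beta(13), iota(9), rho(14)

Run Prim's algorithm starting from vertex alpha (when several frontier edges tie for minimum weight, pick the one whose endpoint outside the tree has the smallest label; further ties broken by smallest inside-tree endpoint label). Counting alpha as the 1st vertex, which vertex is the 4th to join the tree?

Grow the tree from alpha using Prim:
Step 1: frontier [alpha—beta 17] → take alpha—beta (17); add beta.
Step 2: frontier [beta—eta 1, beta—zeta 13] → take beta—eta (1); add eta.
Step 3: frontier [beta—zeta 13, eta—iota 8, eta—rho 12] → take eta—iota (8); add iota.
Step 4: frontier [beta—zeta 13, eta—rho 12, delta—iota 4, iota—zeta 9] → take delta—iota (4); add delta.
Step 5: frontier [beta—zeta 13, delta—rho 13, eta—rho 12, iota—zeta 9] → take iota—zeta (9); add zeta.
Step 6: frontier [delta—rho 13, eta—rho 12, rho—zeta 14] → take eta—rho (12); add rho.
Vertex order: alpha, beta, eta, iota, delta, zeta, rho. The 4th vertex is iota.

iota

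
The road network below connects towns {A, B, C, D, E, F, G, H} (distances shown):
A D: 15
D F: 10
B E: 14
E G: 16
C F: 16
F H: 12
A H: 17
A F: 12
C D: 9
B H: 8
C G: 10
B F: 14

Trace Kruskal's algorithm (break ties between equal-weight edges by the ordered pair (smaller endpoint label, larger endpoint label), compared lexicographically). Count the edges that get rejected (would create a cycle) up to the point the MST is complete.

0

Kruskal's algorithm — process edges by increasing weight (ties by edge label):
B H (8): add — endpoints in different components.
C D (9): add — endpoints in different components.
C G (10): add — endpoints in different components.
D F (10): add — endpoints in different components.
A F (12): add — endpoints in different components.
F H (12): add — endpoints in different components.
B E (14): add — endpoints in different components.
Edges rejected before the tree was complete: 0.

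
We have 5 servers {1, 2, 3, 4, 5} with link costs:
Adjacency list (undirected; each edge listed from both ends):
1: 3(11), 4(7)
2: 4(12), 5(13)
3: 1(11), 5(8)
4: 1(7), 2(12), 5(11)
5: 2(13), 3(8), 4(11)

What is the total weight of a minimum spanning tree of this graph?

Prim's algorithm from 2:
Step 1: cheapest edge leaving the tree is 2 4 (12); add 4.
Step 2: cheapest edge leaving the tree is 1 4 (7); add 1.
Step 3: cheapest edge leaving the tree is 1 3 (11); add 3.
Step 4: cheapest edge leaving the tree is 3 5 (8); add 5.
MST edges: 2 4, 1 4, 1 3, 3 5; total weight 12+7+11+8 = 38.

38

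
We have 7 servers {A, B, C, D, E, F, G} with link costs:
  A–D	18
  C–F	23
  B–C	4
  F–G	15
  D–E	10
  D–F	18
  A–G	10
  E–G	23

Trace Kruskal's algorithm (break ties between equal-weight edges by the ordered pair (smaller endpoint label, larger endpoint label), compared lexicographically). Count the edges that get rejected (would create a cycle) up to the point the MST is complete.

Kruskal's algorithm — process edges by increasing weight (ties by edge label):
B–C (4): add — endpoints in different components.
A–G (10): add — endpoints in different components.
D–E (10): add — endpoints in different components.
F–G (15): add — endpoints in different components.
A–D (18): add — endpoints in different components.
D–F (18): skip — D and F already connected.
C–F (23): add — endpoints in different components.
Edges rejected before the tree was complete: 1.

1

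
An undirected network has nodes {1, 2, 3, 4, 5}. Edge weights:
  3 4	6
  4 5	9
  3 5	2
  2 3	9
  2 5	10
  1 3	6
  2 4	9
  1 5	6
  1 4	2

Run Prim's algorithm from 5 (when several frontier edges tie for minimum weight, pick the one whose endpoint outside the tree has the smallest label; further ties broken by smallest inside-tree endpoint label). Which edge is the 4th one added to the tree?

Grow the tree from 5 using Prim:
Step 1: cheapest edge leaving the tree is 3 5 (2); add 3.
Step 2: cheapest edge leaving the tree is 1 3 (6); add 1.
Step 3: cheapest edge leaving the tree is 1 4 (2); add 4.
Step 4: cheapest edge leaving the tree is 2 3 (9); add 2.
The 4th edge added is 2 3.

2-3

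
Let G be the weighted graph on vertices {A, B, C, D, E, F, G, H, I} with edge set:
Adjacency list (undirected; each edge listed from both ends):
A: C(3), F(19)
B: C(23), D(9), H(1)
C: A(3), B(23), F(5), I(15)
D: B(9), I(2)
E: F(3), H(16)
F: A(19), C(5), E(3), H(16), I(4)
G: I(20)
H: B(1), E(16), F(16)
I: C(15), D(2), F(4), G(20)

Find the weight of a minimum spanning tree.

Grow the tree from B using Prim:
Step 1: cheapest edge leaving the tree is B—H (1); add H.
Step 2: cheapest edge leaving the tree is B—D (9); add D.
Step 3: cheapest edge leaving the tree is D—I (2); add I.
Step 4: cheapest edge leaving the tree is F—I (4); add F.
Step 5: cheapest edge leaving the tree is E—F (3); add E.
Step 6: cheapest edge leaving the tree is C—F (5); add C.
Step 7: cheapest edge leaving the tree is A—C (3); add A.
Step 8: cheapest edge leaving the tree is G—I (20); add G.
MST edges: B—H, B—D, D—I, F—I, E—F, C—F, A—C, G—I; total weight 1+9+2+4+3+5+3+20 = 47.

47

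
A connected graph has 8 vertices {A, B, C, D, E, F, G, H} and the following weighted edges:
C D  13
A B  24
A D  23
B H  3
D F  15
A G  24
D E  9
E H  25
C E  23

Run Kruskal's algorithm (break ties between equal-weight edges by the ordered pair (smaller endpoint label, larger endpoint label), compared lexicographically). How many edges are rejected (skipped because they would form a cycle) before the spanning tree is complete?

Kruskal: consider edges lightest-first.
B H (3): add — endpoints in different components.
D E (9): add — endpoints in different components.
C D (13): add — endpoints in different components.
D F (15): add — endpoints in different components.
A D (23): add — endpoints in different components.
C E (23): skip — C and E already connected.
A B (24): add — endpoints in different components.
A G (24): add — endpoints in different components.
Edges rejected before the tree was complete: 1.

1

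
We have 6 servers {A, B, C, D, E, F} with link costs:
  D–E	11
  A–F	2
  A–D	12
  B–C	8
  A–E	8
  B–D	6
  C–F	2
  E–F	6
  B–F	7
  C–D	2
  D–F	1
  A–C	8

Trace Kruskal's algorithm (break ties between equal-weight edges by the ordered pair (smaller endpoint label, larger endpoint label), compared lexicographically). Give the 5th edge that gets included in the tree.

Kruskal's algorithm — process edges by increasing weight (ties by edge label):
D–F (1): add. Components now {A} {B} {C} {D,F} {E}
A–F (2): add. Components now {A,D,F} {B} {C} {E}
C–D (2): add. Components now {A,C,D,F} {B} {E}
C–F (2): skip — C and F already connected.
B–D (6): add. Components now {A,B,C,D,F} {E}
E–F (6): add. Components now {A,B,C,D,E,F}
The 5th edge added is E–F.

E-F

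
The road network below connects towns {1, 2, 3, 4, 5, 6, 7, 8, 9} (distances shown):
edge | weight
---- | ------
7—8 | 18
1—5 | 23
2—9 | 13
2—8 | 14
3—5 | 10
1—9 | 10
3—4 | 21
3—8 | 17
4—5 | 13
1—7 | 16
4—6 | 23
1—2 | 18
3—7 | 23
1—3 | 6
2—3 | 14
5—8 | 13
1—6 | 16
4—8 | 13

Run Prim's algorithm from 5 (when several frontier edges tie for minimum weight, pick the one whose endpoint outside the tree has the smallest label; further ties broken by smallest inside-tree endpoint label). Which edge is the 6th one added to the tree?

4-8

Prim, starting at 5.
Step 1: cheapest edge leaving the tree is 3—5 (10); add 3.
Step 2: cheapest edge leaving the tree is 1—3 (6); add 1.
Step 3: cheapest edge leaving the tree is 1—9 (10); add 9.
Step 4: cheapest edge leaving the tree is 2—9 (13); add 2.
Step 5: cheapest edge leaving the tree is 4—5 (13); add 4.
Step 6: cheapest edge leaving the tree is 4—8 (13); add 8.
Step 7: cheapest edge leaving the tree is 1—6 (16); add 6.
Step 8: cheapest edge leaving the tree is 1—7 (16); add 7.
The 6th edge added is 4—8.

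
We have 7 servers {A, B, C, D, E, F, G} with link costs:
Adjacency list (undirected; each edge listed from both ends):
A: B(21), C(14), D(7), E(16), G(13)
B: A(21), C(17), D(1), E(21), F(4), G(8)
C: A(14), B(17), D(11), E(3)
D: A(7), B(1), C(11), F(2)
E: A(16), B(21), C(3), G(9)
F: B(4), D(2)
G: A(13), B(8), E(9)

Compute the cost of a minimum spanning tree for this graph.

Sort edges by weight, then run Kruskal:
B—D (1): add. Components now {A} {B,D} {C} {E} {F} {G}
D—F (2): add. Components now {A} {B,D,F} {C} {E} {G}
C—E (3): add. Components now {A} {B,D,F} {C,E} {G}
B—F (4): skip — B and F already connected.
A—D (7): add. Components now {A,B,D,F} {C,E} {G}
B—G (8): add. Components now {A,B,D,F,G} {C,E}
E—G (9): add. Components now {A,B,C,D,E,F,G}
MST edges: B—D, D—F, C—E, A—D, B—G, E—G; total weight 1+2+3+7+8+9 = 30.

30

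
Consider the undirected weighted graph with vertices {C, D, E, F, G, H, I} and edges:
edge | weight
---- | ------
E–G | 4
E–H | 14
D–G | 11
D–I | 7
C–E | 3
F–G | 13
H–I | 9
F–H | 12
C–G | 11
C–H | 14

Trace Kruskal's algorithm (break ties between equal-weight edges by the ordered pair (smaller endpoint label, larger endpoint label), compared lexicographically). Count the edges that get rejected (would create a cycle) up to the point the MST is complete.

1

Kruskal's algorithm — process edges by increasing weight (ties by edge label):
C–E (3): add — endpoints in different components.
E–G (4): add — endpoints in different components.
D–I (7): add — endpoints in different components.
H–I (9): add — endpoints in different components.
C–G (11): skip — C and G already connected.
D–G (11): add — endpoints in different components.
F–H (12): add — endpoints in different components.
Edges rejected before the tree was complete: 1.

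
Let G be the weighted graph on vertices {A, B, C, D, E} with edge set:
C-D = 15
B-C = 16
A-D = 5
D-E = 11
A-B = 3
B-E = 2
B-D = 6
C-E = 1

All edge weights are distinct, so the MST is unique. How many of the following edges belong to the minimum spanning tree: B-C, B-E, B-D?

Kruskal's algorithm — process edges by increasing weight (ties by edge label):
C-E (1): add — endpoints in different components.
B-E (2): add — endpoints in different components.
A-B (3): add — endpoints in different components.
A-D (5): add — endpoints in different components.
MST edge set: {C-E, B-E, A-B, A-D}.
Of the listed edges, {B-E} are in the MST → 1.

1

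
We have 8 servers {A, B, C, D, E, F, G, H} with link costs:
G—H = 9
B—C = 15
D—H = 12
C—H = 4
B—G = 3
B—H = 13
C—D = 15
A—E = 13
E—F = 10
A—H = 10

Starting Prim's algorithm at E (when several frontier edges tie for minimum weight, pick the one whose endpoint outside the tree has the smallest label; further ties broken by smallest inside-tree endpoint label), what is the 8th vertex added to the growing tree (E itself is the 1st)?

D

Grow the tree from E using Prim:
Step 1: frontier [E—F 10, A—E 13] → take E—F (10); add F.
Step 2: frontier [A—E 13] → take A—E (13); add A.
Step 3: frontier [A—H 10] → take A—H (10); add H.
Step 4: frontier [C—H 4, G—H 9, D—H 12, B—H 13] → take C—H (4); add C.
Step 5: frontier [B—C 15, C—D 15, G—H 9, D—H 12, B—H 13] → take G—H (9); add G.
Step 6: frontier [B—C 15, C—D 15, B—G 3, D—H 12, B—H 13] → take B—G (3); add B.
Step 7: frontier [C—D 15, D—H 12] → take D—H (12); add D.
Vertex order: E, F, A, H, C, G, B, D. The 8th vertex is D.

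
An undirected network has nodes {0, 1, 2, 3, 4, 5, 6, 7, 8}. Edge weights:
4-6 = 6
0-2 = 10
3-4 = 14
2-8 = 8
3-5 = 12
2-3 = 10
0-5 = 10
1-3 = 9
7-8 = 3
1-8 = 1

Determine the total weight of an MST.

61

Grow the tree from 6 using Prim:
Step 1: cheapest edge leaving the tree is 4-6 (6); add 4.
Step 2: cheapest edge leaving the tree is 3-4 (14); add 3.
Step 3: cheapest edge leaving the tree is 1-3 (9); add 1.
Step 4: cheapest edge leaving the tree is 1-8 (1); add 8.
Step 5: cheapest edge leaving the tree is 7-8 (3); add 7.
Step 6: cheapest edge leaving the tree is 2-8 (8); add 2.
Step 7: cheapest edge leaving the tree is 0-2 (10); add 0.
Step 8: cheapest edge leaving the tree is 0-5 (10); add 5.
MST edges: 4-6, 3-4, 1-3, 1-8, 7-8, 2-8, 0-2, 0-5; total weight 6+14+9+1+3+8+10+10 = 61.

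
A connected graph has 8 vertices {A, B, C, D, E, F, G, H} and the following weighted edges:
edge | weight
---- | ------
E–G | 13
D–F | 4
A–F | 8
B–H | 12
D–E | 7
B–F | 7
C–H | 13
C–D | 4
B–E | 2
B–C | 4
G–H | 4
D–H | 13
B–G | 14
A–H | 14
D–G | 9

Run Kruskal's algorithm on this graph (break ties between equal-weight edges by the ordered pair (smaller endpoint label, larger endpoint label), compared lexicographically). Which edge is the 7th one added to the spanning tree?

Sort edges by weight, then run Kruskal:
B–E (2): add — endpoints in different components.
B–C (4): add — endpoints in different components.
C–D (4): add — endpoints in different components.
D–F (4): add — endpoints in different components.
G–H (4): add — endpoints in different components.
B–F (7): skip — B and F already connected.
D–E (7): skip — D and E already connected.
A–F (8): add — endpoints in different components.
D–G (9): add — endpoints in different components.
The 7th edge added is D–G.

D-G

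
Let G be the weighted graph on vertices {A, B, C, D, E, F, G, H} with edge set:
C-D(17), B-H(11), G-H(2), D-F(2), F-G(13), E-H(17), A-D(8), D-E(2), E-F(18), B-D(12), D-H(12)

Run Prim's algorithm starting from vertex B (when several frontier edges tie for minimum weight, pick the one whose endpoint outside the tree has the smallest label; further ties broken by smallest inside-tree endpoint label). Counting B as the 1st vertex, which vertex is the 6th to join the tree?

Grow the tree from B using Prim:
Step 1: frontier [B-H 11, B-D 12] → take B-H (11); add H.
Step 2: frontier [B-D 12, G-H 2, D-H 12, E-H 17] → take G-H (2); add G.
Step 3: frontier [B-D 12, F-G 13, D-H 12, E-H 17] → take B-D (12); add D.
Step 4: frontier [D-E 2, D-F 2, A-D 8, C-D 17, F-G 13, E-H 17] → take D-E (2); add E.
Step 5: frontier [D-F 2, A-D 8, C-D 17, E-F 18, F-G 13] → take D-F (2); add F.
Step 6: frontier [A-D 8, C-D 17] → take A-D (8); add A.
Step 7: frontier [C-D 17] → take C-D (17); add C.
Vertex order: B, H, G, D, E, F, A, C. The 6th vertex is F.

F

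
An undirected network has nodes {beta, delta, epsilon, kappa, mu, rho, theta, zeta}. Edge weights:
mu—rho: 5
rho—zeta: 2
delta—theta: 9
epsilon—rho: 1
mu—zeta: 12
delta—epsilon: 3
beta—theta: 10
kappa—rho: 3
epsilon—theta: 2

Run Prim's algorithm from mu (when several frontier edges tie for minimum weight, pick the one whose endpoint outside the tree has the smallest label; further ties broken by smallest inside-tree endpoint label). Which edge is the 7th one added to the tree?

beta-theta

Prim, starting at mu.
Step 1: frontier [mu—rho 5, mu—zeta 12] → take mu—rho (5); add rho.
Step 2: frontier [mu—zeta 12, epsilon—rho 1, rho—zeta 2, kappa—rho 3] → take epsilon—rho (1); add epsilon.
Step 3: frontier [epsilon—theta 2, delta—epsilon 3, mu—zeta 12, rho—zeta 2, kappa—rho 3] → take epsilon—theta (2); add theta.
Step 4: frontier [delta—epsilon 3, mu—zeta 12, rho—zeta 2, kappa—rho 3, delta—theta 9, beta—theta 10] → take rho—zeta (2); add zeta.
Step 5: frontier [delta—epsilon 3, kappa—rho 3, delta—theta 9, beta—theta 10] → take delta—epsilon (3); add delta.
Step 6: frontier [kappa—rho 3, beta—theta 10] → take kappa—rho (3); add kappa.
Step 7: frontier [beta—theta 10] → take beta—theta (10); add beta.
The 7th edge added is beta—theta.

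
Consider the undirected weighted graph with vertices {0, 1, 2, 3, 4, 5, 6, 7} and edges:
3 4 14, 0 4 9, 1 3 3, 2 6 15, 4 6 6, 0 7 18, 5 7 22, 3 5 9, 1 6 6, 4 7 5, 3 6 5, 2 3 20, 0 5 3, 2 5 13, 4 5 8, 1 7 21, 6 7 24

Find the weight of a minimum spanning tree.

43

Kruskal's algorithm — process edges by increasing weight (ties by edge label):
0 5 (3): add — endpoints in different components.
1 3 (3): add — endpoints in different components.
3 6 (5): add — endpoints in different components.
4 7 (5): add — endpoints in different components.
1 6 (6): skip — 1 and 6 already connected.
4 6 (6): add — endpoints in different components.
4 5 (8): add — endpoints in different components.
0 4 (9): skip — 0 and 4 already connected.
3 5 (9): skip — 3 and 5 already connected.
2 5 (13): add — endpoints in different components.
MST edges: 0 5, 1 3, 3 6, 4 7, 4 6, 4 5, 2 5; total weight 3+3+5+5+6+8+13 = 43.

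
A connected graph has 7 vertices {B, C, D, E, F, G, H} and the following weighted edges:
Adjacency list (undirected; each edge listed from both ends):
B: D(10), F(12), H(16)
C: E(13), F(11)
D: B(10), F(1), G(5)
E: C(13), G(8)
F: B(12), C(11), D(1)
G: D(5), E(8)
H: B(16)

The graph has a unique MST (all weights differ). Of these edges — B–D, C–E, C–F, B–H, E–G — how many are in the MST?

4

Kruskal's algorithm — process edges by increasing weight (ties by edge label):
D–F (1): add. Components now {B} {C} {D,F} {E} {G} {H}
D–G (5): add. Components now {B} {C} {D,F,G} {E} {H}
E–G (8): add. Components now {B} {C} {D,E,F,G} {H}
B–D (10): add. Components now {B,D,E,F,G} {C} {H}
C–F (11): add. Components now {B,C,D,E,F,G} {H}
B–F (12): skip — B and F already connected.
C–E (13): skip — C and E already connected.
B–H (16): add. Components now {B,C,D,E,F,G,H}
MST edge set: {D–F, D–G, E–G, B–D, C–F, B–H}.
Of the listed edges, {B–D, C–F, B–H, E–G} are in the MST → 4.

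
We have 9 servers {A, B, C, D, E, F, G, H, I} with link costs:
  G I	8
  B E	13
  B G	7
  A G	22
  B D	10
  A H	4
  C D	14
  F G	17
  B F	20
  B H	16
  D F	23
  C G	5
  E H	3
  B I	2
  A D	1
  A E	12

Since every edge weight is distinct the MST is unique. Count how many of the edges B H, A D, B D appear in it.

2

Kruskal: consider edges lightest-first.
A D (1): add — endpoints in different components.
B I (2): add — endpoints in different components.
E H (3): add — endpoints in different components.
A H (4): add — endpoints in different components.
C G (5): add — endpoints in different components.
B G (7): add — endpoints in different components.
G I (8): skip — G and I already connected.
B D (10): add — endpoints in different components.
A E (12): skip — A and E already connected.
B E (13): skip — B and E already connected.
C D (14): skip — C and D already connected.
B H (16): skip — B and H already connected.
F G (17): add — endpoints in different components.
MST edge set: {A D, B I, E H, A H, C G, B G, B D, F G}.
Of the listed edges, {A D, B D} are in the MST → 2.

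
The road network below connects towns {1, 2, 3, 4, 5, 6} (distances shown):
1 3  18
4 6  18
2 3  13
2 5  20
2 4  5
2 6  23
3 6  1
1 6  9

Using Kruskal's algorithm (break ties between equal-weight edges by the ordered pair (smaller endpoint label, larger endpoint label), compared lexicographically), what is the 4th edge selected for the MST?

2-3

Kruskal's algorithm — process edges by increasing weight (ties by edge label):
3 6 (1): add. Components now {1} {2} {3,6} {4} {5}
2 4 (5): add. Components now {1} {2,4} {3,6} {5}
1 6 (9): add. Components now {1,3,6} {2,4} {5}
2 3 (13): add. Components now {1,2,3,4,6} {5}
1 3 (18): skip — 1 and 3 already connected.
4 6 (18): skip — 4 and 6 already connected.
2 5 (20): add. Components now {1,2,3,4,5,6}
The 4th edge added is 2 3.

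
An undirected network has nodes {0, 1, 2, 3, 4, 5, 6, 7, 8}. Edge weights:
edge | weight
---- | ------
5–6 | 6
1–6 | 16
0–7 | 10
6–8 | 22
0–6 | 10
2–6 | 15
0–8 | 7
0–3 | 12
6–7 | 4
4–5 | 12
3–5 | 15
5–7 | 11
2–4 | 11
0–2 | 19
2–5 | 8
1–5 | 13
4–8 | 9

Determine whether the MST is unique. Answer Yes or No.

No

Sort edges by weight, then run Kruskal:
6–7 (4): add — endpoints in different components.
5–6 (6): add — endpoints in different components.
0–8 (7): add — endpoints in different components.
2–5 (8): add — endpoints in different components.
4–8 (9): add — endpoints in different components.
0–6 (10): add — endpoints in different components.
0–7 (10): skip — 0 and 7 already connected.
2–4 (11): skip — 2 and 4 already connected.
5–7 (11): skip — 5 and 7 already connected.
0–3 (12): add — endpoints in different components.
4–5 (12): skip — 4 and 5 already connected.
1–5 (13): add — endpoints in different components.
Non-tree edge 0–7 has weight 10, equal to the heaviest edge on its tree cycle — swapping gives another MST of the same weight. Not unique.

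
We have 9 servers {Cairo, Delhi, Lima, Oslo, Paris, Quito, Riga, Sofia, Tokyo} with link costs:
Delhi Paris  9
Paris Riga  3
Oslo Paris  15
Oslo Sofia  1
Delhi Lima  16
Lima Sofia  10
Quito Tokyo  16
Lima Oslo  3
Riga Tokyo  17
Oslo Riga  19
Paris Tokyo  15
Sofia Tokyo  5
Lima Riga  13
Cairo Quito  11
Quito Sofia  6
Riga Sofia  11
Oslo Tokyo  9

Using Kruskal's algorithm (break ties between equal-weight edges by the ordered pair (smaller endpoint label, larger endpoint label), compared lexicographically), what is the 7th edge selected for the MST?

Kruskal: consider edges lightest-first.
Oslo Sofia (1): add — endpoints in different components.
Lima Oslo (3): add — endpoints in different components.
Paris Riga (3): add — endpoints in different components.
Sofia Tokyo (5): add — endpoints in different components.
Quito Sofia (6): add — endpoints in different components.
Delhi Paris (9): add — endpoints in different components.
Oslo Tokyo (9): skip — Oslo and Tokyo already connected.
Lima Sofia (10): skip — Sofia and Lima already connected.
Cairo Quito (11): add — endpoints in different components.
Riga Sofia (11): add — endpoints in different components.
The 7th edge added is Cairo Quito.

Cairo-Quito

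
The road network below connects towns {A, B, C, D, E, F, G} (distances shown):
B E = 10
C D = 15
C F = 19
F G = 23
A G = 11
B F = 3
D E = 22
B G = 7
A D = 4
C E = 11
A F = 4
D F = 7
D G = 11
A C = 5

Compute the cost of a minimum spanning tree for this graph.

Grow the tree from F using Prim:
Step 1: frontier [B F 3, A F 4, D F 7, C F 19, F G 23] → take B F (3); add B.
Step 2: frontier [B G 7, B E 10, A F 4, D F 7, C F 19, F G 23] → take A F (4); add A.
Step 3: frontier [A D 4, A C 5, A G 11, B G 7, B E 10, D F 7, C F 19, F G 23] → take A D (4); add D.
Step 4: frontier [A C 5, A G 11, B G 7, B E 10, D G 11, C D 15, D E 22, C F 19, F G 23] → take A C (5); add C.
Step 5: frontier [A G 11, B G 7, B E 10, C E 11, D G 11, D E 22, F G 23] → take B G (7); add G.
Step 6: frontier [B E 10, C E 11, D E 22] → take B E (10); add E.
MST edges: B F, A F, A D, A C, B G, B E; total weight 3+4+4+5+7+10 = 33.

33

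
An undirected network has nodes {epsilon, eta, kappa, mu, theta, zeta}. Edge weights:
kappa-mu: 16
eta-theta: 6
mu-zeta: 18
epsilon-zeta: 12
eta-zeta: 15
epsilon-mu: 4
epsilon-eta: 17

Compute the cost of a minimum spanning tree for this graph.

Kruskal's algorithm — process edges by increasing weight (ties by edge label):
epsilon-mu (4): add. Components now {epsilon,mu} {zeta} {theta} {eta} {kappa}
eta-theta (6): add. Components now {epsilon,mu} {zeta} {eta,theta} {kappa}
epsilon-zeta (12): add. Components now {epsilon,mu,zeta} {eta,theta} {kappa}
eta-zeta (15): add. Components now {epsilon,eta,mu,theta,zeta} {kappa}
kappa-mu (16): add. Components now {epsilon,eta,kappa,mu,theta,zeta}
MST edges: epsilon-mu, eta-theta, epsilon-zeta, eta-zeta, kappa-mu; total weight 4+6+12+15+16 = 53.

53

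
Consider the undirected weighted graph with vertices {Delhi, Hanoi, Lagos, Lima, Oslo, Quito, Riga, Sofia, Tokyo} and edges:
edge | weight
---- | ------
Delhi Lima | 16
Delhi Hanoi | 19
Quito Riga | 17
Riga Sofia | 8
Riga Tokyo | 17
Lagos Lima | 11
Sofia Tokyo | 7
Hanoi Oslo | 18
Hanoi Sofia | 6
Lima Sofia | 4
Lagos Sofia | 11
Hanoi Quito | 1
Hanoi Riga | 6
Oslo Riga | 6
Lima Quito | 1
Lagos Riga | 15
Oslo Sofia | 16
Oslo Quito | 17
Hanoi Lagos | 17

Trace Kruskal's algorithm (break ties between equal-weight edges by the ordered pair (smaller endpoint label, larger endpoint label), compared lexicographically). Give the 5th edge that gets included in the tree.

Sort edges by weight, then run Kruskal:
Hanoi Quito (1): add — endpoints in different components.
Lima Quito (1): add — endpoints in different components.
Lima Sofia (4): add — endpoints in different components.
Hanoi Riga (6): add — endpoints in different components.
Hanoi Sofia (6): skip — Hanoi and Sofia already connected.
Oslo Riga (6): add — endpoints in different components.
Sofia Tokyo (7): add — endpoints in different components.
Riga Sofia (8): skip — Sofia and Riga already connected.
Lagos Lima (11): add — endpoints in different components.
Lagos Sofia (11): skip — Lagos and Sofia already connected.
Lagos Riga (15): skip — Lagos and Riga already connected.
Delhi Lima (16): add — endpoints in different components.
The 5th edge added is Oslo Riga.

Oslo-Riga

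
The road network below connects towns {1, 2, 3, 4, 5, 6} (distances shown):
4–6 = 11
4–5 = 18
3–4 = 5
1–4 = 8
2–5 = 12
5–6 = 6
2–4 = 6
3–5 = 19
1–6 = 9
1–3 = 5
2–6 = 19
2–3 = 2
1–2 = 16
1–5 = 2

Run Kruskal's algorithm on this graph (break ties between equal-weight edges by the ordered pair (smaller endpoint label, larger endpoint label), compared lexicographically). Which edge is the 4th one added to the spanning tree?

3-4

Sort edges by weight, then run Kruskal:
1–5 (2): add — endpoints in different components.
2–3 (2): add — endpoints in different components.
1–3 (5): add — endpoints in different components.
3–4 (5): add — endpoints in different components.
2–4 (6): skip — 2 and 4 already connected.
5–6 (6): add — endpoints in different components.
The 4th edge added is 3–4.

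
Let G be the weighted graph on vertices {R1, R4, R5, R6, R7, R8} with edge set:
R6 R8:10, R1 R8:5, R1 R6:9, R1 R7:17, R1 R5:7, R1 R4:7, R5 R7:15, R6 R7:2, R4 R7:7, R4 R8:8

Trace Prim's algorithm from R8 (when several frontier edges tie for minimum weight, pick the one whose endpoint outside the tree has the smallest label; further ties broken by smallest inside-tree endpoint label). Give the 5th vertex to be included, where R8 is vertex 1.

Grow the tree from R8 using Prim:
Step 1: frontier [R1 R8 5, R4 R8 8, R6 R8 10] → take R1 R8 (5); add R1.
Step 2: frontier [R1 R4 7, R1 R5 7, R1 R6 9, R1 R7 17, R4 R8 8, R6 R8 10] → take R1 R4 (7); add R4.
Step 3: frontier [R1 R5 7, R1 R6 9, R1 R7 17, R4 R7 7, R6 R8 10] → take R1 R5 (7); add R5.
Step 4: frontier [R1 R6 9, R1 R7 17, R4 R7 7, R5 R7 15, R6 R8 10] → take R4 R7 (7); add R7.
Step 5: frontier [R1 R6 9, R6 R7 2, R6 R8 10] → take R6 R7 (2); add R6.
Vertex order: R8, R1, R4, R5, R7, R6. The 5th vertex is R7.

R7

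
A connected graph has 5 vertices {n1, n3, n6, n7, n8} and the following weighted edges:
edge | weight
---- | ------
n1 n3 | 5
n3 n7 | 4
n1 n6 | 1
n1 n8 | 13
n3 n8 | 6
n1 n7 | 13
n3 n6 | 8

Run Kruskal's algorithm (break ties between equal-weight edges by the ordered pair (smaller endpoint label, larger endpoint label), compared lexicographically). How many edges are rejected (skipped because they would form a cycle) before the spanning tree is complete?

Kruskal's algorithm — process edges by increasing weight (ties by edge label):
n1 n6 (1): add. Components now {n7} {n3} {n1,n6} {n8}
n3 n7 (4): add. Components now {n3,n7} {n1,n6} {n8}
n1 n3 (5): add. Components now {n1,n3,n6,n7} {n8}
n3 n8 (6): add. Components now {n1,n3,n6,n7,n8}
Edges rejected before the tree was complete: 0.

0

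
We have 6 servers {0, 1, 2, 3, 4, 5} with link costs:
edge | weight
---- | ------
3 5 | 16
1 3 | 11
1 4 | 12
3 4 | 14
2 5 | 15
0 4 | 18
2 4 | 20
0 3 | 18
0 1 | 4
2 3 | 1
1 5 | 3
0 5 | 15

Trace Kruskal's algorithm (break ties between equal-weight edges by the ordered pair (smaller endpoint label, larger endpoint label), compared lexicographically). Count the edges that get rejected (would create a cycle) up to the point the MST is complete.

0

Sort edges by weight, then run Kruskal:
2 3 (1): add. Components now {0} {1} {2,3} {4} {5}
1 5 (3): add. Components now {0} {1,5} {2,3} {4}
0 1 (4): add. Components now {0,1,5} {2,3} {4}
1 3 (11): add. Components now {0,1,2,3,5} {4}
1 4 (12): add. Components now {0,1,2,3,4,5}
Edges rejected before the tree was complete: 0.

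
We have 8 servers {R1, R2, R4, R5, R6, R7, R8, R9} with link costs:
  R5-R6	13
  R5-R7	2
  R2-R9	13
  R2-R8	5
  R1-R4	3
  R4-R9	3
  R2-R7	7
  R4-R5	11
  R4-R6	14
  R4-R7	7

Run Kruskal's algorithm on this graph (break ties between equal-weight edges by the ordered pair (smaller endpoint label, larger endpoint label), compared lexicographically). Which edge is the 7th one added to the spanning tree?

Sort edges by weight, then run Kruskal:
R5-R7 (2): add — endpoints in different components.
R1-R4 (3): add — endpoints in different components.
R4-R9 (3): add — endpoints in different components.
R2-R8 (5): add — endpoints in different components.
R2-R7 (7): add — endpoints in different components.
R4-R7 (7): add — endpoints in different components.
R4-R5 (11): skip — R4 and R5 already connected.
R2-R9 (13): skip — R9 and R2 already connected.
R5-R6 (13): add — endpoints in different components.
The 7th edge added is R5-R6.

R5-R6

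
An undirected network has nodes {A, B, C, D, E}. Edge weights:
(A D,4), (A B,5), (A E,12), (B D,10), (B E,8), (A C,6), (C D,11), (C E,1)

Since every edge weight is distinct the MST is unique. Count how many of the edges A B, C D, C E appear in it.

2

Kruskal: consider edges lightest-first.
C E (1): add. Components now {A} {B} {C,E} {D}
A D (4): add. Components now {A,D} {B} {C,E}
A B (5): add. Components now {A,B,D} {C,E}
A C (6): add. Components now {A,B,C,D,E}
MST edge set: {C E, A D, A B, A C}.
Of the listed edges, {A B, C E} are in the MST → 2.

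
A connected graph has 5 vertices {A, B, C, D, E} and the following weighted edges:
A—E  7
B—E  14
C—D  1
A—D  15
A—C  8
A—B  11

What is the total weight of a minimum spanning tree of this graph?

Prim's algorithm from A:
Step 1: frontier [A—E 7, A—C 8, A—B 11, A—D 15] → take A—E (7); add E.
Step 2: frontier [A—C 8, A—B 11, A—D 15, B—E 14] → take A—C (8); add C.
Step 3: frontier [A—B 11, A—D 15, C—D 1, B—E 14] → take C—D (1); add D.
Step 4: frontier [A—B 11, B—E 14] → take A—B (11); add B.
MST edges: A—E, A—C, C—D, A—B; total weight 7+8+1+11 = 27.

27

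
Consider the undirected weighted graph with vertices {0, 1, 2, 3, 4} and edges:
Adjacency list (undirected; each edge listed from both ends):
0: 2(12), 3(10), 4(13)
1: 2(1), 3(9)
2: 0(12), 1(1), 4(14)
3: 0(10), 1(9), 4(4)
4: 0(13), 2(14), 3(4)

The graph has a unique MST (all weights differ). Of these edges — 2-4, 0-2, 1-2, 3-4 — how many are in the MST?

Kruskal's algorithm — process edges by increasing weight (ties by edge label):
1-2 (1): add — endpoints in different components.
3-4 (4): add — endpoints in different components.
1-3 (9): add — endpoints in different components.
0-3 (10): add — endpoints in different components.
MST edge set: {1-2, 3-4, 1-3, 0-3}.
Of the listed edges, {1-2, 3-4} are in the MST → 2.

2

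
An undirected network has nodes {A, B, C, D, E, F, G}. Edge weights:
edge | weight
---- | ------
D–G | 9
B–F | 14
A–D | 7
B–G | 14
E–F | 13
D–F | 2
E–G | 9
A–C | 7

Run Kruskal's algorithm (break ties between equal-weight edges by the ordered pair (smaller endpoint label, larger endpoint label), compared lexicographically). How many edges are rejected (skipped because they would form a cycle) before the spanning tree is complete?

1

Kruskal: consider edges lightest-first.
D–F (2): add. Components now {A} {B} {C} {D,F} {E} {G}
A–C (7): add. Components now {A,C} {B} {D,F} {E} {G}
A–D (7): add. Components now {A,C,D,F} {B} {E} {G}
D–G (9): add. Components now {A,C,D,F,G} {B} {E}
E–G (9): add. Components now {A,C,D,E,F,G} {B}
E–F (13): skip — E and F already connected.
B–F (14): add. Components now {A,B,C,D,E,F,G}
Edges rejected before the tree was complete: 1.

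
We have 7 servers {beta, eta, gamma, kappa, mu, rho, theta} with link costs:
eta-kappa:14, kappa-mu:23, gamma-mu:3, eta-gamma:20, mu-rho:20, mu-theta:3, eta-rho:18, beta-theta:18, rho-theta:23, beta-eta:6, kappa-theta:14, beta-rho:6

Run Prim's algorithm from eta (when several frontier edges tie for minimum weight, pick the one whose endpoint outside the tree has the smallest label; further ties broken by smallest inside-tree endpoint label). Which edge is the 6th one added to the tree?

Grow the tree from eta using Prim:
Step 1: frontier [beta-eta 6, eta-kappa 14, eta-rho 18, eta-gamma 20] → take beta-eta (6); add beta.
Step 2: frontier [beta-rho 6, beta-theta 18, eta-kappa 14, eta-rho 18, eta-gamma 20] → take beta-rho (6); add rho.
Step 3: frontier [beta-theta 18, eta-kappa 14, eta-gamma 20, mu-rho 20, rho-theta 23] → take eta-kappa (14); add kappa.
Step 4: frontier [beta-theta 18, eta-gamma 20, kappa-theta 14, kappa-mu 23, mu-rho 20, rho-theta 23] → take kappa-theta (14); add theta.
Step 5: frontier [eta-gamma 20, kappa-mu 23, mu-rho 20, mu-theta 3] → take mu-theta (3); add mu.
Step 6: frontier [eta-gamma 20, gamma-mu 3] → take gamma-mu (3); add gamma.
The 6th edge added is gamma-mu.

gamma-mu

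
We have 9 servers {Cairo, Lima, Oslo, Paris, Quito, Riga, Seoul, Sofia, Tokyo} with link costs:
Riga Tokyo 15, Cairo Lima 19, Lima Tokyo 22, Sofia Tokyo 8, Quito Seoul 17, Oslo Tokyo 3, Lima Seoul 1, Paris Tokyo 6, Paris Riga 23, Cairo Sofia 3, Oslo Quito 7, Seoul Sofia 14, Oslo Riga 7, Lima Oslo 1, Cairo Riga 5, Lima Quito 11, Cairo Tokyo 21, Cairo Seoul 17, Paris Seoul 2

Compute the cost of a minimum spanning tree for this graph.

Kruskal's algorithm — process edges by increasing weight (ties by edge label):
Lima Oslo (1): add — endpoints in different components.
Lima Seoul (1): add — endpoints in different components.
Paris Seoul (2): add — endpoints in different components.
Cairo Sofia (3): add — endpoints in different components.
Oslo Tokyo (3): add — endpoints in different components.
Cairo Riga (5): add — endpoints in different components.
Paris Tokyo (6): skip — Tokyo and Paris already connected.
Oslo Quito (7): add — endpoints in different components.
Oslo Riga (7): add — endpoints in different components.
MST edges: Lima Oslo, Lima Seoul, Paris Seoul, Cairo Sofia, Oslo Tokyo, Cairo Riga, Oslo Quito, Oslo Riga; total weight 1+1+2+3+3+5+7+7 = 29.

29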